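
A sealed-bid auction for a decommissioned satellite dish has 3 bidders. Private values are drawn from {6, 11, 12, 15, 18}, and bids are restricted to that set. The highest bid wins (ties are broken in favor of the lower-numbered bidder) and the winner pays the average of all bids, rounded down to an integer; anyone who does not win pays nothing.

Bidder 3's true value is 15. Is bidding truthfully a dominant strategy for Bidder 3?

Consider the case where Bidder 1 bids 6 and Bidder 2 bids 6.
Truthful bid 15: wins, pays 9, utility 15 - 9 = 6.
Bid 11 instead: wins, pays 7, utility 15 - 7 = 8.
Since 8 > 6, bidding 11 is strictly better here, so truthful bidding is not dominant.

No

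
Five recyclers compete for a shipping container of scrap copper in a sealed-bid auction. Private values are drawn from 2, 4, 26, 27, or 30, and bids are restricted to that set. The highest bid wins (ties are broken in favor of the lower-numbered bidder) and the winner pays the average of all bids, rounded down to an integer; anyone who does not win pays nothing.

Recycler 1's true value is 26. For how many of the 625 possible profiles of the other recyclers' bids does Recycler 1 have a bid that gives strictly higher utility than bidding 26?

Others bid (2, 2, 2, 2): truth gives 20; bid 2 gives 24 > 20. Violating.
Others bid (2, 2, 2, 4): truth gives 19; bid 4 gives 24 > 19. Violating.
Others bid (2, 2, 2, 27): truth gives 0; bid 27 gives 14 > 0. Violating.
Others bid (2, 2, 2, 30): truth gives 0; bid 30 gives 13 > 0. Violating.
Others bid (2, 2, 2, 26): truth gives 15; no alternative beats it.
Others bid (2, 2, 4, 26): truth gives 14; no alternative beats it.
(Checking all 625 profiles: 480 have a profitable deviation, 145 do not.)

480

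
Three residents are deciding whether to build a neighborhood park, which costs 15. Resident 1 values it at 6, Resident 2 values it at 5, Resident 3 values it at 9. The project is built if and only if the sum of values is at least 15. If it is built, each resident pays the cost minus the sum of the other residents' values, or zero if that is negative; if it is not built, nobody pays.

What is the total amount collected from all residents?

Total value 20 ≥ cost 15, so it is built.
Resident 1: others sum to 14; max(0, 15 - 14) = 1.
Resident 2: others sum to 15; max(0, 15 - 15) = 0.
Resident 3: others sum to 11; max(0, 15 - 11) = 4.
Total collected = 1 + 0 + 4 = 5.

5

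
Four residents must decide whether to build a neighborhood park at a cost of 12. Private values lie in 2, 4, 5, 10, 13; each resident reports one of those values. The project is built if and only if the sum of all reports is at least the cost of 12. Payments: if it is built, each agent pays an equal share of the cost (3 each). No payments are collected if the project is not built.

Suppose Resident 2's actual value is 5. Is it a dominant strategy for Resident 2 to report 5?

Consider the case where Resident 1 reports 2, Resident 3 reports 2 and Resident 4 reports 2.
Truthful report 5: project not built, utility 0.
Report 10 instead: project built, pays 3, utility 5 - 3 = 2.
Since 2 > 0, reporting 10 is strictly better here, so truthful reporting is not dominant.

No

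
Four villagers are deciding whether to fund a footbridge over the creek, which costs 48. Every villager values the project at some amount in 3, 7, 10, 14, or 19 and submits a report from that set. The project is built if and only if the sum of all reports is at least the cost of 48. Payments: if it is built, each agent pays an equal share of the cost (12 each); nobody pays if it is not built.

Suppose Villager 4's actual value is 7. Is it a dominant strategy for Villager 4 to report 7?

No

Consider the case where Villager 1 reports 3, Villager 2 reports 19 and Villager 3 reports 19.
Truthful report 7: project built, pays 12, utility 7 - 12 = -5.
Report 3 instead: project not built, utility 0.
Since 0 > -5, reporting 3 is strictly better here, so truthful reporting is not dominant.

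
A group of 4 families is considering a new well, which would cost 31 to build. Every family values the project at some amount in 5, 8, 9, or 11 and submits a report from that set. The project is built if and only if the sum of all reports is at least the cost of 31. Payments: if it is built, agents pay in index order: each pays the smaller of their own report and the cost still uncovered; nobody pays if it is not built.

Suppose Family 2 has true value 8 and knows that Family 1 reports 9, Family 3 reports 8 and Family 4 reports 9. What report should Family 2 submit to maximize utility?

5

Report 5: project built, pays 5, utility 8 - 5 = 3.
Report 8: project built, pays 8, utility 8 - 8 = 0.
Report 9: project built, pays 9, utility 8 - 9 = -1.
Report 11: project built, pays 11, utility 8 - 11 = -3.
The best choice is 5 with utility 3.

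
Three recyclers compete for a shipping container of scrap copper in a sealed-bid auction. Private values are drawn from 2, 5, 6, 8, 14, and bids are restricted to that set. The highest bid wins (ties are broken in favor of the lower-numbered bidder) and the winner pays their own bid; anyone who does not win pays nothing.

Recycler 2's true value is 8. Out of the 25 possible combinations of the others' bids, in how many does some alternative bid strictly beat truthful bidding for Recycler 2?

Others bid (2, 2): truth gives 0; bid 5 gives 3 > 0. Violating.
Others bid (2, 5): truth gives 0; bid 5 gives 3 > 0. Violating.
Others bid (2, 6): truth gives 0; bid 6 gives 2 > 0. Violating.
Others bid (5, 2): truth gives 0; bid 6 gives 2 > 0. Violating.
Others bid (2, 8): truth gives 0; no alternative beats it.
Others bid (2, 14): truth gives 0; no alternative beats it.
(Checking all 25 profiles: 6 have a profitable deviation, 19 do not.)

6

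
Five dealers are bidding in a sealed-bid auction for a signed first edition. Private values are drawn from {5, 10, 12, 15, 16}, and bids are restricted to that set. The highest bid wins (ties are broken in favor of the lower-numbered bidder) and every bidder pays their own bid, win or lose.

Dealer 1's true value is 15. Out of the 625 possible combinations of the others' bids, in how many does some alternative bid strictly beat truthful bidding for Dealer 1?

450

Others bid (5, 5, 5, 5): truth gives 0; bid 5 gives 10 > 0. Violating.
Others bid (5, 5, 5, 10): truth gives 0; bid 10 gives 5 > 0. Violating.
Others bid (5, 5, 5, 12): truth gives 0; bid 12 gives 3 > 0. Violating.
Others bid (5, 5, 5, 16): truth gives -15; bid 16 gives -1 > -15. Violating.
Others bid (5, 5, 5, 15): truth gives 0; no alternative beats it.
Others bid (5, 5, 10, 15): truth gives 0; no alternative beats it.
(Checking all 625 profiles: 450 have a profitable deviation, 175 do not.)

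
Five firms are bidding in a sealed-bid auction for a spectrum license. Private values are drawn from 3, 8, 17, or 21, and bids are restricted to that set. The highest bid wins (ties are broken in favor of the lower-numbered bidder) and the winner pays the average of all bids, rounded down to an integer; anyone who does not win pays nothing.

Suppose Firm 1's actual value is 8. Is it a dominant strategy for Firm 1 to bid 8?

No

Consider the case where Firm 2 bids 3, Firm 3 bids 3, Firm 4 bids 3 and Firm 5 bids 3.
Truthful bid 8: wins, pays 4, utility 8 - 4 = 4.
Bid 3 instead: wins, pays 3, utility 8 - 3 = 5.
Since 5 > 4, bidding 3 is strictly better here, so truthful bidding is not dominant.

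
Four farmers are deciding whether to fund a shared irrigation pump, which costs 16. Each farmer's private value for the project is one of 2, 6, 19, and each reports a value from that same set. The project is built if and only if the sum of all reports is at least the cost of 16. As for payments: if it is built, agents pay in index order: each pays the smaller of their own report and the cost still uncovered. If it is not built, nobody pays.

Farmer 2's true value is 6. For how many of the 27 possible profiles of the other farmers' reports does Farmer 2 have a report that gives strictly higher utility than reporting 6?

Others report (2, 2, 19): truth gives 0; report 2 gives 4 > 0. Violating.
Others report (2, 6, 6): truth gives 0; report 2 gives 4 > 0. Violating.
Others report (2, 6, 19): truth gives 0; report 2 gives 4 > 0. Violating.
Others report (2, 19, 2): truth gives 0; report 2 gives 4 > 0. Violating.
Others report (2, 2, 2): truth gives 0; no alternative beats it.
Others report (2, 2, 6): truth gives 0; no alternative beats it.
(Checking all 27 profiles: 14 have a profitable deviation, 13 do not.)

14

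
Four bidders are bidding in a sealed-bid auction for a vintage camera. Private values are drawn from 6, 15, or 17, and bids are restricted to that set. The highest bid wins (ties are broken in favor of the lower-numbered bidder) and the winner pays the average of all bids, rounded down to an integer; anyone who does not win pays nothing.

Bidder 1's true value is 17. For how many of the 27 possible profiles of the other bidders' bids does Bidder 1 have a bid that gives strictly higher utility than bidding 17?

Others bid (6, 6, 6): truth gives 9; bid 6 gives 11 > 9. Violating.
Others bid (6, 6, 15): truth gives 6; bid 15 gives 7 > 6. Violating.
Others bid (6, 15, 6): truth gives 6; bid 15 gives 7 > 6. Violating.
Others bid (6, 15, 15): truth gives 4; bid 15 gives 5 > 4. Violating.
Others bid (6, 6, 17): truth gives 6; no alternative beats it.
Others bid (6, 15, 17): truth gives 4; no alternative beats it.
(Checking all 27 profiles: 7 have a profitable deviation, 20 do not.)

7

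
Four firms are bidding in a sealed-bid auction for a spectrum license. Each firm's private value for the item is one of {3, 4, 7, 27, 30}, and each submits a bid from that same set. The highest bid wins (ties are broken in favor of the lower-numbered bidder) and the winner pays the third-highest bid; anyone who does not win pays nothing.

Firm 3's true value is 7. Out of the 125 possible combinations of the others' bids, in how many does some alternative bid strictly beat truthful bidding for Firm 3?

Others bid (3, 3, 27): truth gives 0; bid 27 gives 4 > 0. Violating.
Others bid (3, 3, 30): truth gives 0; bid 30 gives 4 > 0. Violating.
Others bid (3, 4, 27): truth gives 0; bid 27 gives 3 > 0. Violating.
Others bid (3, 4, 30): truth gives 0; bid 30 gives 3 > 0. Violating.
Others bid (3, 3, 3): truth gives 4; no alternative beats it.
Others bid (3, 3, 4): truth gives 4; no alternative beats it.
(Checking all 125 profiles: 24 have a profitable deviation, 101 do not.)

24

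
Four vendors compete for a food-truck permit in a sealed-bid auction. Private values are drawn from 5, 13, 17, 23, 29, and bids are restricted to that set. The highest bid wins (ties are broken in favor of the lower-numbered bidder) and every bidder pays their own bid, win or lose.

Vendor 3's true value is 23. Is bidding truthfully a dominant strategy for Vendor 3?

Consider the case where Vendor 1 bids 5, Vendor 2 bids 5 and Vendor 4 bids 5.
Truthful bid 23: wins, pays 23, utility 23 - 23 = 0.
Bid 13 instead: wins, pays 13, utility 23 - 13 = 10.
Since 10 > 0, bidding 13 is strictly better here, so truthful bidding is not dominant.

No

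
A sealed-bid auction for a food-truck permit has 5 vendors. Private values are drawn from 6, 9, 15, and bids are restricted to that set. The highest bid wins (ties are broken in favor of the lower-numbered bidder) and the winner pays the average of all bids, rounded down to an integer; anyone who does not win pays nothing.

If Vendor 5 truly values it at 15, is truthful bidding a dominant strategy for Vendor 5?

Consider the case where Vendor 1 bids 6, Vendor 2 bids 6, Vendor 3 bids 6 and Vendor 4 bids 6.
Truthful bid 15: wins, pays 7, utility 15 - 7 = 8.
Bid 9 instead: wins, pays 6, utility 15 - 6 = 9.
Since 9 > 8, bidding 9 is strictly better here, so truthful bidding is not dominant.

No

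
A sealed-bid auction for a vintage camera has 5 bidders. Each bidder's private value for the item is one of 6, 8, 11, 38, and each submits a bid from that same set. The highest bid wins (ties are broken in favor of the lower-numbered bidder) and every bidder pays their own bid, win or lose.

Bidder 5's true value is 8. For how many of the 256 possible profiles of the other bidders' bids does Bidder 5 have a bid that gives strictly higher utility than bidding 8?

Others bid (6, 6, 6, 8): truth gives -8; bid 11 gives -3 > -8. Violating.
Others bid (6, 6, 6, 11): truth gives -8; bid 6 gives -6 > -8. Violating.
Others bid (6, 6, 6, 38): truth gives -8; bid 6 gives -6 > -8. Violating.
Others bid (6, 6, 8, 6): truth gives -8; bid 11 gives -3 > -8. Violating.
Others bid (6, 6, 6, 6): truth gives 0; no alternative beats it.
(Checking all 256 profiles: 255 have a profitable deviation, 1 does not.)

255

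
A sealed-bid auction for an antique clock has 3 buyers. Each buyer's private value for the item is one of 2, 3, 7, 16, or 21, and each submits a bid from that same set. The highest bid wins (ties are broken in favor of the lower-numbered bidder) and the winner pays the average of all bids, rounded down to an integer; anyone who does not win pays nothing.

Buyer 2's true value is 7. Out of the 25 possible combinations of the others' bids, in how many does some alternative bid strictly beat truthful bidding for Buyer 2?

2

Others bid (2, 2): truth gives 4; bid 3 gives 5 > 4. Violating.
Others bid (2, 3): truth gives 3; bid 3 gives 5 > 3. Violating.
Others bid (2, 7): truth gives 2; no alternative beats it.
Others bid (2, 16): truth gives 0; no alternative beats it.
(Checking all 25 profiles: 2 have a profitable deviation, 23 do not.)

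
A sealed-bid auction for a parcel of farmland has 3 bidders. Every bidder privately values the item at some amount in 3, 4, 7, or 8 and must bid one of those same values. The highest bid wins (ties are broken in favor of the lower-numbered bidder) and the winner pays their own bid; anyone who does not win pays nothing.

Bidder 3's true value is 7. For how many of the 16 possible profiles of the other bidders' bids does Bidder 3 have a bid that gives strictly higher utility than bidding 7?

1

Others bid (3, 3): truth gives 0; bid 4 gives 3 > 0. Violating.
Others bid (3, 4): truth gives 0; no alternative beats it.
Others bid (3, 7): truth gives 0; no alternative beats it.
(Checking all 16 profiles: 1 has a profitable deviation, 15 do not.)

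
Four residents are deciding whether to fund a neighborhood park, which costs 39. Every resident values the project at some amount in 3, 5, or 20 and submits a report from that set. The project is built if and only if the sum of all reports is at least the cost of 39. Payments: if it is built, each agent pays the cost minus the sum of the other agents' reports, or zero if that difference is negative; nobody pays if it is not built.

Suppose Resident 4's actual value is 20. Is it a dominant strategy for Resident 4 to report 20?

Yes

Check each profile of the others' reports and compare truth against every alternative report.
Others report (5, 5, 20): truth gives 11, best alternative gives 0.
Others report (5, 20, 5): truth gives 11, best alternative gives 0.
Others report (20, 5, 5): truth gives 11, best alternative gives 0.
Others report (3, 5, 20): truth gives 9, best alternative gives 0.
Others report (3, 20, 5): truth gives 9, best alternative gives 0.
Others report (5, 3, 20): truth gives 9, best alternative gives 0.
(Remaining 21 profiles checked similarly; truth is weakly best in each.)
In every case the truthful report is at least as good as any alternative, so it is a dominant strategy.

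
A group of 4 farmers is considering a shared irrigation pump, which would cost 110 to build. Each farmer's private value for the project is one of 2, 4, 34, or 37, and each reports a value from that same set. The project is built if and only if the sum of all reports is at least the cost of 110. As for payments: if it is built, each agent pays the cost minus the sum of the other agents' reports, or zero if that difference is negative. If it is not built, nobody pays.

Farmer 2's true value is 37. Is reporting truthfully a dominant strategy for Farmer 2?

Yes

Check each profile of the others' reports and compare truth against every alternative report.
Others report (4, 34, 37): truth gives 2, best alternative gives 0.
Others report (4, 37, 34): truth gives 2, best alternative gives 0.
Others report (34, 4, 37): truth gives 2, best alternative gives 0.
Others report (34, 37, 4): truth gives 2, best alternative gives 0.
Others report (37, 4, 34): truth gives 2, best alternative gives 0.
Others report (37, 34, 4): truth gives 2, best alternative gives 0.
(Remaining 58 profiles checked similarly; truth is weakly best in each.)
In every case the truthful report is at least as good as any alternative, so it is a dominant strategy.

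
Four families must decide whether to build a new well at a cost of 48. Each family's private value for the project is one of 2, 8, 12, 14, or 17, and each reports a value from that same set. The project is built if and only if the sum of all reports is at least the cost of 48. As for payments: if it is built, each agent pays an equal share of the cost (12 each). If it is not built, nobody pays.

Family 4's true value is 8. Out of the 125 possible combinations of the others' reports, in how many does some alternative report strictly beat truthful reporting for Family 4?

19

Others report (8, 17, 17): truth gives -4; report 2 gives 0 > -4. Violating.
Others report (12, 12, 17): truth gives -4; report 2 gives 0 > -4. Violating.
Others report (12, 14, 14): truth gives -4; report 2 gives 0 > -4. Violating.
Others report (12, 14, 17): truth gives -4; report 2 gives 0 > -4. Violating.
Others report (2, 2, 2): truth gives 0; no alternative beats it.
Others report (2, 2, 8): truth gives 0; no alternative beats it.
(Checking all 125 profiles: 19 have a profitable deviation, 106 do not.)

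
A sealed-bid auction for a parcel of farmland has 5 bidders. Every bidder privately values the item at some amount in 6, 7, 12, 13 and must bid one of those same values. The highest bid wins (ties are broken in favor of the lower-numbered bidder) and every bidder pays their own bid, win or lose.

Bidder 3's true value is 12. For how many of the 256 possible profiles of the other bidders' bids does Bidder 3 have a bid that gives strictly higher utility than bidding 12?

Others bid (6, 6, 6, 6): truth gives 0; bid 7 gives 5 > 0. Violating.
Others bid (6, 6, 6, 7): truth gives 0; bid 7 gives 5 > 0. Violating.
Others bid (6, 6, 6, 13): truth gives -12; bid 13 gives -1 > -12. Violating.
Others bid (6, 6, 7, 6): truth gives 0; bid 7 gives 5 > 0. Violating.
Others bid (6, 6, 6, 12): truth gives 0; no alternative beats it.
Others bid (6, 6, 7, 12): truth gives 0; no alternative beats it.
(Checking all 256 profiles: 224 have a profitable deviation, 32 do not.)

224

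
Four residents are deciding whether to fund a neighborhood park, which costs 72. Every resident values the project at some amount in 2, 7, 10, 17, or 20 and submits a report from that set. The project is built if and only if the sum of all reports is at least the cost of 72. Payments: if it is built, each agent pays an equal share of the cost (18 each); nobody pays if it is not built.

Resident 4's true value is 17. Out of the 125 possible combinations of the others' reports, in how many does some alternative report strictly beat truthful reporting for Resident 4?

4

Others report (17, 20, 20): truth gives -1; report 2 gives 0 > -1. Violating.
Others report (20, 17, 20): truth gives -1; report 2 gives 0 > -1. Violating.
Others report (20, 20, 17): truth gives -1; report 2 gives 0 > -1. Violating.
Others report (20, 20, 20): truth gives -1; report 2 gives 0 > -1. Violating.
Others report (2, 2, 2): truth gives 0; no alternative beats it.
Others report (2, 2, 7): truth gives 0; no alternative beats it.
(Checking all 125 profiles: 4 have a profitable deviation, 121 do not.)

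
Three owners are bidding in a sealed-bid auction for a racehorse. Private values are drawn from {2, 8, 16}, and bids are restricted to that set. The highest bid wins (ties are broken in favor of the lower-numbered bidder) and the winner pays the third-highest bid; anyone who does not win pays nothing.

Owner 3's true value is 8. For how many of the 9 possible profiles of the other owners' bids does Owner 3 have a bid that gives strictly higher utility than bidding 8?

2

Others bid (2, 8): truth gives 0; bid 16 gives 6 > 0. Violating.
Others bid (8, 2): truth gives 0; bid 16 gives 6 > 0. Violating.
Others bid (2, 2): truth gives 6; no alternative beats it.
Others bid (2, 16): truth gives 0; no alternative beats it.
(Checking all 9 profiles: 2 have a profitable deviation, 7 do not.)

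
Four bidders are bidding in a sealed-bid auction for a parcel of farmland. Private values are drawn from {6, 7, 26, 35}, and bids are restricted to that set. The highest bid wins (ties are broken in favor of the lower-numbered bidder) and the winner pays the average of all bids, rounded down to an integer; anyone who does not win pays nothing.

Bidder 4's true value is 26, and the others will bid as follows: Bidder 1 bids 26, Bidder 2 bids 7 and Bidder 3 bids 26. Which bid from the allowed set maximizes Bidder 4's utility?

Bid 6: loses, pays 0, utility 0.
Bid 7: loses, pays 0, utility 0.
Bid 26: loses, pays 0, utility 0.
Bid 35: wins, pays 23, utility 26 - 23 = 3.
The best choice is 35 with utility 3.

35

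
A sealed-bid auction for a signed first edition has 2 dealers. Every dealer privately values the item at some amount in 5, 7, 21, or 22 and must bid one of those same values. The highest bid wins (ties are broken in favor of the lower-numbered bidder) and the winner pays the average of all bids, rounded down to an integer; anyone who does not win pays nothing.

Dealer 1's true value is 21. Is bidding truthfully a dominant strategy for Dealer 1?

Consider the case where Dealer 2 bids 5.
Truthful bid 21: wins, pays 13, utility 21 - 13 = 8.
Bid 5 instead: wins, pays 5, utility 21 - 5 = 16.
Since 16 > 8, bidding 5 is strictly better here, so truthful bidding is not dominant.

No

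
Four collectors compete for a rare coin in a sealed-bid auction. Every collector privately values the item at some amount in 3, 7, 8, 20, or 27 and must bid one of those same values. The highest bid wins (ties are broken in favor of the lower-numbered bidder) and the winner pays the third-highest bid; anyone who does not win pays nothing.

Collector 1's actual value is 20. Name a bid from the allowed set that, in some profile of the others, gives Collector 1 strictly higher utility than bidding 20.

27

Suppose Collector 2 bids 3, Collector 3 bids 3 and Collector 4 bids 27.
Bid 20: loses, pays 0, utility 0.
Bid 27: wins, pays 3, utility 20 - 3 = 17.
So bidding 27 beats truth here (17 > 0).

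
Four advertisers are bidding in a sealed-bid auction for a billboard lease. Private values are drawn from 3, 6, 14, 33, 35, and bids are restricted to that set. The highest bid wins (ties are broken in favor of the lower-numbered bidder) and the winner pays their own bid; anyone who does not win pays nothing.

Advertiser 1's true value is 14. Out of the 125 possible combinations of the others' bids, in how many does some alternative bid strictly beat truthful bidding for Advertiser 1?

8

Others bid (3, 3, 3): truth gives 0; bid 3 gives 11 > 0. Violating.
Others bid (3, 3, 6): truth gives 0; bid 6 gives 8 > 0. Violating.
Others bid (3, 6, 3): truth gives 0; bid 6 gives 8 > 0. Violating.
Others bid (3, 6, 6): truth gives 0; bid 6 gives 8 > 0. Violating.
Others bid (3, 3, 14): truth gives 0; no alternative beats it.
Others bid (3, 3, 33): truth gives 0; no alternative beats it.
(Checking all 125 profiles: 8 have a profitable deviation, 117 do not.)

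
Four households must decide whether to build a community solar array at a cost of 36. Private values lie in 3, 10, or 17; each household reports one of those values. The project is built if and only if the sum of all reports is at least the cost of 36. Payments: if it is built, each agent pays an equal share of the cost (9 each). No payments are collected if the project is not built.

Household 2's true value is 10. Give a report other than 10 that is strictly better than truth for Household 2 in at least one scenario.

Suppose Household 1 reports 3, Household 3 reports 3 and Household 4 reports 17.
Report 10: project not built, utility 0.
Report 17: project built, pays 9, utility 10 - 9 = 1.
So reporting 17 beats truth here (1 > 0).

17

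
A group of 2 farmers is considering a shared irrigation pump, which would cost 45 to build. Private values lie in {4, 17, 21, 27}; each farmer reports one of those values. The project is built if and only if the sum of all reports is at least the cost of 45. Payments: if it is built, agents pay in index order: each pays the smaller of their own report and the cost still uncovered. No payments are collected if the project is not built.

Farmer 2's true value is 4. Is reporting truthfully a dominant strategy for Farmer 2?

Check each profile of the others' reports and compare truth against every alternative report.
Others report (4): truth gives 0, best alternative gives 0.
Others report (17): truth gives 0, best alternative gives 0.
Others report (21): truth gives 0, best alternative gives 0.
Others report (27): truth gives 0, best alternative gives 0.
In every case the truthful report is at least as good as any alternative, so it is a dominant strategy.

Yes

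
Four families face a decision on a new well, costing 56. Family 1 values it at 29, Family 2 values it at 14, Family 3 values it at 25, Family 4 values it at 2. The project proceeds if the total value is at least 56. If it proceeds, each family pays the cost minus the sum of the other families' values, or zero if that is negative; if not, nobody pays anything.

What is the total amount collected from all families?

Total value 70 ≥ cost 56, so it is built.
Family 1: others sum to 41; max(0, 56 - 41) = 15.
Family 2: others sum to 56; max(0, 56 - 56) = 0.
Family 3: others sum to 45; max(0, 56 - 45) = 11.
Family 4: others sum to 68; max(0, 56 - 68) = 0.
Total collected = 15 + 0 + 11 + 0 = 26.

26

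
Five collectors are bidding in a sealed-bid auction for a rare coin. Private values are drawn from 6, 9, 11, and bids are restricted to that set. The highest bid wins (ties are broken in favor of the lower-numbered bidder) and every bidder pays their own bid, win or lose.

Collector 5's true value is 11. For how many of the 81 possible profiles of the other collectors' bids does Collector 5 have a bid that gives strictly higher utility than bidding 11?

66

Others bid (6, 6, 6, 6): truth gives 0; bid 9 gives 2 > 0. Violating.
Others bid (6, 6, 6, 11): truth gives -11; bid 6 gives -6 > -11. Violating.
Others bid (6, 6, 9, 11): truth gives -11; bid 6 gives -6 > -11. Violating.
Others bid (6, 6, 11, 6): truth gives -11; bid 6 gives -6 > -11. Violating.
Others bid (6, 6, 6, 9): truth gives 0; no alternative beats it.
Others bid (6, 6, 9, 6): truth gives 0; no alternative beats it.
(Checking all 81 profiles: 66 have a profitable deviation, 15 do not.)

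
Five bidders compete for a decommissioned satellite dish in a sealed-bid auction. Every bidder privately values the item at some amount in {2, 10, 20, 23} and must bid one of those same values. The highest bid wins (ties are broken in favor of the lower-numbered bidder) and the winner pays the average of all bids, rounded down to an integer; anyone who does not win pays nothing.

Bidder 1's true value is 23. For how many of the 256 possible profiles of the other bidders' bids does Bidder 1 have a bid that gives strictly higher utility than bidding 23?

Others bid (2, 2, 2, 2): truth gives 17; bid 2 gives 21 > 17. Violating.
Others bid (2, 2, 2, 10): truth gives 16; bid 10 gives 18 > 16. Violating.
Others bid (2, 2, 10, 2): truth gives 16; bid 10 gives 18 > 16. Violating.
Others bid (2, 2, 10, 10): truth gives 14; bid 10 gives 17 > 14. Violating.
Others bid (2, 2, 2, 20): truth gives 14; no alternative beats it.
Others bid (2, 2, 2, 23): truth gives 13; no alternative beats it.
(Checking all 256 profiles: 62 have a profitable deviation, 194 do not.)

62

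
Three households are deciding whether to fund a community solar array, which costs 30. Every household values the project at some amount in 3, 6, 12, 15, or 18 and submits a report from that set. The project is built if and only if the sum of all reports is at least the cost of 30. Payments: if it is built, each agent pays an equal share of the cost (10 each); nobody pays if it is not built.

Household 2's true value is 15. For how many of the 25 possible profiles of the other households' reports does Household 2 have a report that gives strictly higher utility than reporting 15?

Others report (6, 6): truth gives 0; report 18 gives 5 > 0. Violating.
Others report (3, 3): truth gives 0; no alternative beats it.
Others report (3, 6): truth gives 0; no alternative beats it.
(Checking all 25 profiles: 1 has a profitable deviation, 24 do not.)

1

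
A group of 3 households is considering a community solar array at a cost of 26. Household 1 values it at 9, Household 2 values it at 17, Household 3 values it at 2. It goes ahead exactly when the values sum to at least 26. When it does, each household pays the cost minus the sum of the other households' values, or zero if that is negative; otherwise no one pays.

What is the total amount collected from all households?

22

Total value 28 ≥ cost 26, so it is built.
Household 1: others sum to 19; max(0, 26 - 19) = 7.
Household 2: others sum to 11; max(0, 26 - 11) = 15.
Household 3: others sum to 26; max(0, 26 - 26) = 0.
Total collected = 7 + 15 + 0 = 22.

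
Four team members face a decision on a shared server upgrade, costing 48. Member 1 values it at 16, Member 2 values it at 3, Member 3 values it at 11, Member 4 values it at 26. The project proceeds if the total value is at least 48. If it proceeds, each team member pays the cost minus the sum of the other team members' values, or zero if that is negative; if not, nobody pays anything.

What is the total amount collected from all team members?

29

Total value 56 ≥ cost 48, so it is built.
Member 1: others sum to 40; max(0, 48 - 40) = 8.
Member 2: others sum to 53; max(0, 48 - 53) = 0.
Member 3: others sum to 45; max(0, 48 - 45) = 3.
Member 4: others sum to 30; max(0, 48 - 30) = 18.
Total collected = 8 + 0 + 3 + 18 = 29.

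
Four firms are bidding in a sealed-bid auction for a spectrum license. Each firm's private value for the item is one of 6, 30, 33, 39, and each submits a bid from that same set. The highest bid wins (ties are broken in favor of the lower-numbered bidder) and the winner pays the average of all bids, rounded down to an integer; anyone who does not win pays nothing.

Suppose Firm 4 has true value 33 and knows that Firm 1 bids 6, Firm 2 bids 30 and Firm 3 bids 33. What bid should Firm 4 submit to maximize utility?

39

Bid 6: loses, pays 0, utility 0.
Bid 30: loses, pays 0, utility 0.
Bid 33: loses, pays 0, utility 0.
Bid 39: wins, pays 27, utility 33 - 27 = 6.
The best choice is 39 with utility 6.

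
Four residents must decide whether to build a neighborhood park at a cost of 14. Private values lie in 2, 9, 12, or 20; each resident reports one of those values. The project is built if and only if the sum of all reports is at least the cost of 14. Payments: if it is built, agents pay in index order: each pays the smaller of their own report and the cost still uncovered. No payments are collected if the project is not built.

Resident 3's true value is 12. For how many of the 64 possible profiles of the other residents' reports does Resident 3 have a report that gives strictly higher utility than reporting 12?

12

Others report (2, 2, 2): truth gives 2; report 9 gives 3 > 2. Violating.
Others report (2, 2, 9): truth gives 2; report 2 gives 10 > 2. Violating.
Others report (2, 2, 12): truth gives 2; report 2 gives 10 > 2. Violating.
Others report (2, 2, 20): truth gives 2; report 2 gives 10 > 2. Violating.
Others report (2, 12, 2): truth gives 12; no alternative beats it.
Others report (2, 12, 9): truth gives 12; no alternative beats it.
(Checking all 64 profiles: 12 have a profitable deviation, 52 do not.)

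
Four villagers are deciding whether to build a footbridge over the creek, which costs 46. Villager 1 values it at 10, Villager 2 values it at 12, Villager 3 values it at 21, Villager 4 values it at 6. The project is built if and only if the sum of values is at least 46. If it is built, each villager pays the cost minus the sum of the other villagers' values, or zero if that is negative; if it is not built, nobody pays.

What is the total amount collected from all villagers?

37

Total value 49 ≥ cost 46, so it is built.
Villager 1: others sum to 39; max(0, 46 - 39) = 7.
Villager 2: others sum to 37; max(0, 46 - 37) = 9.
Villager 3: others sum to 28; max(0, 46 - 28) = 18.
Villager 4: others sum to 43; max(0, 46 - 43) = 3.
Total collected = 7 + 9 + 18 + 3 = 37.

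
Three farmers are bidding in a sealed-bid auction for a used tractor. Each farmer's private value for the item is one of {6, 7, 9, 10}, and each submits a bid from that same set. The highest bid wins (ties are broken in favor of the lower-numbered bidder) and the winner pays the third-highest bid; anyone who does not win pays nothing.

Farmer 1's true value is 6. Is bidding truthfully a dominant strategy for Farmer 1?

Check each profile of the others' bids and compare truth against every alternative bid.
Others bid (7, 7): truth gives 0, best alternative gives -1.
Others bid (6, 6): truth gives 0, best alternative gives 0.
Others bid (6, 7): truth gives 0, best alternative gives 0.
Others bid (6, 9): truth gives 0, best alternative gives 0.
Others bid (6, 10): truth gives 0, best alternative gives 0.
Others bid (7, 6): truth gives 0, best alternative gives 0.
(Remaining 10 profiles checked similarly; truth is weakly best in each.)
In every case the truthful bid is at least as good as any alternative, so it is a dominant strategy.

Yes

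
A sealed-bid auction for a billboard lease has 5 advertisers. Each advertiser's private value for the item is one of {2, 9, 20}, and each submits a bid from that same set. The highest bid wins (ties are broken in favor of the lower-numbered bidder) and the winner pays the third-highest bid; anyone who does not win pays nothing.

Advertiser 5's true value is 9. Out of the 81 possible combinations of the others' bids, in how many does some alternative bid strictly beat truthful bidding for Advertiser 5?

Others bid (2, 2, 2, 9): truth gives 0; bid 20 gives 7 > 0. Violating.
Others bid (2, 2, 9, 2): truth gives 0; bid 20 gives 7 > 0. Violating.
Others bid (2, 9, 2, 2): truth gives 0; bid 20 gives 7 > 0. Violating.
Others bid (9, 2, 2, 2): truth gives 0; bid 20 gives 7 > 0. Violating.
Others bid (2, 2, 2, 2): truth gives 7; no alternative beats it.
Others bid (2, 2, 2, 20): truth gives 0; no alternative beats it.
(Checking all 81 profiles: 4 have a profitable deviation, 77 do not.)

4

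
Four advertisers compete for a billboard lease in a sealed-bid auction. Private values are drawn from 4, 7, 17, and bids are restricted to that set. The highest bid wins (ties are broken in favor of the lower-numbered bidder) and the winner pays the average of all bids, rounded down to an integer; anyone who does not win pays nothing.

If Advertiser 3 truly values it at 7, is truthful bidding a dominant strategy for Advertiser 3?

Yes

Check each profile of the others' bids and compare truth against every alternative bid.
Others bid (4, 4, 4): truth gives 3, best alternative gives 0.
Others bid (4, 4, 7): truth gives 2, best alternative gives 0.
Others bid (4, 4, 17): truth gives 0, best alternative gives 0.
Others bid (4, 7, 4): truth gives 0, best alternative gives 0.
Others bid (4, 7, 7): truth gives 0, best alternative gives 0.
Others bid (4, 7, 17): truth gives 0, best alternative gives 0.
(Remaining 21 profiles checked similarly; truth is weakly best in each.)
In every case the truthful bid is at least as good as any alternative, so it is a dominant strategy.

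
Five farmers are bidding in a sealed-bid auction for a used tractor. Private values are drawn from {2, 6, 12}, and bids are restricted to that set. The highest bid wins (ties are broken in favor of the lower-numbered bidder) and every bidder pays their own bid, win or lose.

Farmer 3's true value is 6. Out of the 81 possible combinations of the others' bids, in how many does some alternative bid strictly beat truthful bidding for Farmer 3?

77

Others bid (2, 2, 2, 12): truth gives -6; bid 2 gives -2 > -6. Violating.
Others bid (2, 2, 6, 12): truth gives -6; bid 2 gives -2 > -6. Violating.
Others bid (2, 2, 12, 2): truth gives -6; bid 2 gives -2 > -6. Violating.
Others bid (2, 2, 12, 6): truth gives -6; bid 2 gives -2 > -6. Violating.
Others bid (2, 2, 2, 2): truth gives 0; no alternative beats it.
Others bid (2, 2, 2, 6): truth gives 0; no alternative beats it.
(Checking all 81 profiles: 77 have a profitable deviation, 4 do not.)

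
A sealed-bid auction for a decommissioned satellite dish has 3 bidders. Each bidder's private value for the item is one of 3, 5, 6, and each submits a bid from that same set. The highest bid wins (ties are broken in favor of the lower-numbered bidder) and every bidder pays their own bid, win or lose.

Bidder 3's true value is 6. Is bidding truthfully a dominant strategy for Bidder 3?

No

Consider the case where Bidder 1 bids 3 and Bidder 2 bids 3.
Truthful bid 6: wins, pays 6, utility 6 - 6 = 0.
Bid 5 instead: wins, pays 5, utility 6 - 5 = 1.
Since 1 > 0, bidding 5 is strictly better here, so truthful bidding is not dominant.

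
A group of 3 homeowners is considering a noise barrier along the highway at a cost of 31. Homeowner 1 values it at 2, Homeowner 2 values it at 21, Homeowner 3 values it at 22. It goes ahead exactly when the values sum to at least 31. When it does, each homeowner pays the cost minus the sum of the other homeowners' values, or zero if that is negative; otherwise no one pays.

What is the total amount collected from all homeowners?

Total value 45 ≥ cost 31, so it is built.
Homeowner 1: others sum to 43; max(0, 31 - 43) = 0.
Homeowner 2: others sum to 24; max(0, 31 - 24) = 7.
Homeowner 3: others sum to 23; max(0, 31 - 23) = 8.
Total collected = 0 + 7 + 8 = 15.

15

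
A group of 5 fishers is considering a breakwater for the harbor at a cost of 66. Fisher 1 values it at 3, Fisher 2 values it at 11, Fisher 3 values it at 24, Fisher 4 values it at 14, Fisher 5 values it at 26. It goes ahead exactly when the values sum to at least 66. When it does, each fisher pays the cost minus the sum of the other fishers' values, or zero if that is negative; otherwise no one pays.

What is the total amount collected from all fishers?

Total value 78 ≥ cost 66, so it is built.
Fisher 1: others sum to 75; max(0, 66 - 75) = 0.
Fisher 2: others sum to 67; max(0, 66 - 67) = 0.
Fisher 3: others sum to 54; max(0, 66 - 54) = 12.
Fisher 4: others sum to 64; max(0, 66 - 64) = 2.
Fisher 5: others sum to 52; max(0, 66 - 52) = 14.
Total collected = 0 + 0 + 12 + 2 + 14 = 28.

28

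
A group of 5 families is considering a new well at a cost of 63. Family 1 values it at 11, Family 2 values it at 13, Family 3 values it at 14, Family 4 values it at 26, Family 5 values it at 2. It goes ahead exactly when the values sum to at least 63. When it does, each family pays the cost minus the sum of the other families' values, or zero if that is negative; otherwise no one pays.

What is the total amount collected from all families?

52

Total value 66 ≥ cost 63, so it is built.
Family 1: others sum to 55; max(0, 63 - 55) = 8.
Family 2: others sum to 53; max(0, 63 - 53) = 10.
Family 3: others sum to 52; max(0, 63 - 52) = 11.
Family 4: others sum to 40; max(0, 63 - 40) = 23.
Family 5: others sum to 64; max(0, 63 - 64) = 0.
Total collected = 8 + 10 + 11 + 23 + 0 = 52.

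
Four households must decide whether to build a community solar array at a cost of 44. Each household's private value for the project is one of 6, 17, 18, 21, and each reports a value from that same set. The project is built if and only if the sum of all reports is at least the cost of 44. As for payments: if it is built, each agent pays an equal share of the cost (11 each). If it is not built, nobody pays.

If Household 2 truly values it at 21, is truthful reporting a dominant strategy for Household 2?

Yes

Check each profile of the others' reports and compare truth against every alternative report.
Others report (6, 6, 17): truth gives 10, best alternative gives 10.
Others report (6, 6, 18): truth gives 10, best alternative gives 10.
Others report (6, 6, 21): truth gives 10, best alternative gives 10.
Others report (6, 17, 6): truth gives 10, best alternative gives 10.
Others report (6, 17, 17): truth gives 10, best alternative gives 10.
Others report (6, 17, 18): truth gives 10, best alternative gives 10.
(Remaining 58 profiles checked similarly; truth is weakly best in each.)
In every case the truthful report is at least as good as any alternative, so it is a dominant strategy.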